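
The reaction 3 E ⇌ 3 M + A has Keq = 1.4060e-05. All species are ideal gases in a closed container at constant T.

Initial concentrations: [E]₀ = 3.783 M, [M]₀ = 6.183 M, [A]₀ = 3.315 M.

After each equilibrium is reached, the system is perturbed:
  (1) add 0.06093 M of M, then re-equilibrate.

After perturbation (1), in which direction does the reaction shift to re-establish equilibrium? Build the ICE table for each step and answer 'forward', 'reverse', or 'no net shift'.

Direction: reverse

Q₀ = 14.47 vs Keq = 1.4060e-05 ⇒ Q>K, reverse
Step 1:
                    E           M           A
  Initial       3.783       6.183       3.315
  Change        5.969      -5.969       -1.99
  Equil         9.752      0.2143       1.325
  solve Keq expr → x = -1.99; check Q = 1.4060e-05
Then add 0.06093 M of M.
Step 2:
                    E           M           A
  Initial       9.752      0.2752       1.325
  Change      0.05857    -0.05857    -0.01952
  Equil          9.81      0.2166       1.306
  solve Keq expr → x = -0.01952; check Q = 1.4060e-05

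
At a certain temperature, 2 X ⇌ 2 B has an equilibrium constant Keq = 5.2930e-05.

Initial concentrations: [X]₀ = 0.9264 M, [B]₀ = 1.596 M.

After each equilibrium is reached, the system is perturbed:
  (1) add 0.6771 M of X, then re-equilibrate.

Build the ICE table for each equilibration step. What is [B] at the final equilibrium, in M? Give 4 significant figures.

[B]_eq = 0.02311 M

Q₀ = 2.968 vs Keq = 5.2930e-05 ⇒ Q>K, reverse
Step 1:
                   X          B
  init        0.9264      1.596
  Δ            1.578     -1.578
  eq           2.504    0.01822
  solve Keq expr → x = -0.7889; check Q = 5.2930e-05
Then add 0.6771 M of X.
Step 2:
                   X          B
  init         3.181    0.01822
  Δ        -0.004891   0.004891
  eq           3.176    0.02311
  solve Keq expr → x = 0.002445; check Q = 5.2930e-05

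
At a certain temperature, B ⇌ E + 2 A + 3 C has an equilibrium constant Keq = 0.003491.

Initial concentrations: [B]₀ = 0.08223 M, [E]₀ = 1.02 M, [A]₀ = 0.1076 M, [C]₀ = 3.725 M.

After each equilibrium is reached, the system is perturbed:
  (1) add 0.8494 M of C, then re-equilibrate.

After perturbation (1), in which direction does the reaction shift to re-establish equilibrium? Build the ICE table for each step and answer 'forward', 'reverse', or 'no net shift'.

Q₀ = 7.423 vs Keq = 0.003491 ⇒ Q>K, reverse
Step 1:
                  B         E         A         C
  Initial   0.08223      1.02    0.1076     3.725
  Change    0.05217  -0.05217   -0.1043   -0.1565
  Equil      0.1344    0.9678  0.003266     3.568
  solve Keq expr → x = -0.05217; check Q = 0.003491
Then add 0.8494 M of C.
Step 2:
                  B         E         A         C
  Initial    0.1344    0.9678  0.003266     4.418
  Change  4.4478e-04 -4.4478e-04 -8.8957e-04 -0.001334
  Equil      0.1348    0.9674  0.002377     4.417
  solve Keq expr → x = -4.4478e-04; check Q = 0.003491

Direction: reverse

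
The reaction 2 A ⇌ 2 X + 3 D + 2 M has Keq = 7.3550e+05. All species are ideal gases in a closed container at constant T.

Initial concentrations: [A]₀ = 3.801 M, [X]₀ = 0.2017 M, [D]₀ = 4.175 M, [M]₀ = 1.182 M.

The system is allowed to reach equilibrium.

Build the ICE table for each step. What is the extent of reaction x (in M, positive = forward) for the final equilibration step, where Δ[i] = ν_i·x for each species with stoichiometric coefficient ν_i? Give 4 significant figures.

x = 1.649 M

Q₀ = 0.2863 vs Keq = 7.3550e+05 ⇒ Q<K, forward
Step 1:
                    A           X           D           M
  init          3.801      0.2017       4.175       1.182
  Δ            -3.298       3.298       4.946       3.298
  eq           0.5035       3.499       9.121        4.48
  solve Keq expr → x = 1.649; check Q = 7.3550e+05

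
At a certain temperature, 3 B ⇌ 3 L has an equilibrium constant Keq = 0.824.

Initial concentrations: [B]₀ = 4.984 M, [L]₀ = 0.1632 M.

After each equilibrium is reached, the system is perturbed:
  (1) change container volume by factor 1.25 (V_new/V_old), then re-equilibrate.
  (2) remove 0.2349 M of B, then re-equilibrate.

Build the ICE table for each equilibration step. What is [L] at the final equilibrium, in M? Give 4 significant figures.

[L]_eq = 1.879 M

Q₀ = 3.5110e-05 vs Keq = 0.824 ⇒ Q<K, forward
Step 1:
                    B           L
  I             4.984      0.1632
  C            -2.327       2.327
  E             2.657       2.491
  solve Keq expr → x = 0.7758; check Q = 0.824
Then change container volume by factor 1.25 (V_new/V_old).
Step 2:
                    B           L
  I             2.125       1.992
  C                 0           0
  E             2.125       1.992
  solve Keq expr → x = 0; check Q = 0.824
Then remove 0.2349 M of B.
Step 3:
                    B           L
  I              1.89       1.992
  C            0.1137     -0.1137
  E             2.004       1.879
  solve Keq expr → x = -0.03789; check Q = 0.824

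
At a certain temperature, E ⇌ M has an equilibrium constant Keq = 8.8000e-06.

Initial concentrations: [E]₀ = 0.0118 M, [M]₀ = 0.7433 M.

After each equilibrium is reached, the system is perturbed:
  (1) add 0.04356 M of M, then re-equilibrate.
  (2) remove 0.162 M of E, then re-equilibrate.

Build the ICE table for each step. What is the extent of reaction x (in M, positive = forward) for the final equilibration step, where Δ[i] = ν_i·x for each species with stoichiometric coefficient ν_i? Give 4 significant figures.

x = -1.4256e-06 M

Q₀ = 62.99 vs Keq = 8.8000e-06 ⇒ Q>K, reverse
Step 1:
                   E          M
  Initial     0.0118     0.7433
  Change      0.7433    -0.7433
  Equil       0.7551 6.6448e-06
  solve Keq expr → x = -0.7433; check Q = 8.8000e-06
Then add 0.04356 M of M.
Step 2:
                   E          M
  Initial     0.7551    0.04357
  Change     0.04356   -0.04356
  Equil       0.7987 7.0281e-06
  solve Keq expr → x = -0.04356; check Q = 8.8000e-06
Then remove 0.162 M of E.
Step 3:
                   E          M
  Initial     0.6367 7.0281e-06
  Change  1.4256e-06 -1.4256e-06
  Equil       0.6367 5.6026e-06
  solve Keq expr → x = -1.4256e-06; check Q = 8.8000e-06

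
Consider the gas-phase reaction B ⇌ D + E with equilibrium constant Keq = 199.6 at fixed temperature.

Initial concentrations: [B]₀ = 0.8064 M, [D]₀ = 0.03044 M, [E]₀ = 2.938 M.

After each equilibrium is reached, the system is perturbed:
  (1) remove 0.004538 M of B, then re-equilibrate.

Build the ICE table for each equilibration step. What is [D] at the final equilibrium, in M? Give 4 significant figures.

[D]_eq = 0.8171 M

Q₀ = 0.1109 vs Keq = 199.6 ⇒ Q<K, forward
Step 1:
                   B          D          E
  Initial     0.8064    0.03044      2.938
  Change     -0.7911     0.7911     0.7911
  Equil      0.01535     0.8215      3.729
  solve Keq expr → x = 0.7911; check Q = 199.6
Then remove 0.004538 M of B.
Step 2:
                   B          D          E
  Initial    0.01081     0.8215      3.729
  Change    0.004437  -0.004437  -0.004437
  Equil      0.01525     0.8171      3.725
  solve Keq expr → x = -0.004437; check Q = 199.6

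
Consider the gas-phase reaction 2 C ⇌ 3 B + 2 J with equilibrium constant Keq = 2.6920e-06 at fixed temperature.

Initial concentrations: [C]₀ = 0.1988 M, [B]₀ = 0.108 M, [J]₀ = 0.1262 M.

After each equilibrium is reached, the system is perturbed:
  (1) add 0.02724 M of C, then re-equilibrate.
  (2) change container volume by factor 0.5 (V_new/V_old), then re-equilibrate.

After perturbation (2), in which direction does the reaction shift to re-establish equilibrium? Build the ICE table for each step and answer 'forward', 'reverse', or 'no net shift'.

Direction: reverse

Q₀ = 5.0764e-04 vs Keq = 2.6920e-06 ⇒ Q>K, reverse
Step 1:
                  C         B         J
  init       0.1988     0.108    0.1262
  Δ         0.05129  -0.07693  -0.05129
  eq         0.2501   0.03107   0.07491
  solve Keq expr → x = -0.02564; check Q = 2.6920e-06
Then add 0.02724 M of C.
Step 2:
                  C         B         J
  init       0.2773   0.03107   0.07491
  Δ       -0.001185  0.001777  0.001185
  eq         0.2761   0.03285    0.0761
  solve Keq expr → x = 5.9232e-04; check Q = 2.6920e-06
Then change container volume by factor 0.5 (V_new/V_old).
Step 3:
                  C         B         J
  init       0.5523    0.0657    0.1522
  Δ         0.01928  -0.02891  -0.01928
  eq         0.5716   0.03678    0.1329
  solve Keq expr → x = -0.009638; check Q = 2.6920e-06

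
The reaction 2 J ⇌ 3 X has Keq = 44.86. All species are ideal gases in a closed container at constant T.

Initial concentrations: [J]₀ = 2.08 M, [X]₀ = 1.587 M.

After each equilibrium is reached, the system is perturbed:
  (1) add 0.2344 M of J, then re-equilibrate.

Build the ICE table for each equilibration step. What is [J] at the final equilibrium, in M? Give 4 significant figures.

[J]_eq = 1.001 M

Q₀ = 0.9239 vs Keq = 44.86 ⇒ Q<K, forward
Step 1:
                    J           X
  I              2.08       1.587
  C            -1.169       1.753
  E            0.9113        3.34
  solve Keq expr → x = 0.5843; check Q = 44.86
Then add 0.2344 M of J.
Step 2:
                    J           X
  I             1.146        3.34
  C           -0.1444      0.2165
  E             1.001       3.557
  solve Keq expr → x = 0.07218; check Q = 44.86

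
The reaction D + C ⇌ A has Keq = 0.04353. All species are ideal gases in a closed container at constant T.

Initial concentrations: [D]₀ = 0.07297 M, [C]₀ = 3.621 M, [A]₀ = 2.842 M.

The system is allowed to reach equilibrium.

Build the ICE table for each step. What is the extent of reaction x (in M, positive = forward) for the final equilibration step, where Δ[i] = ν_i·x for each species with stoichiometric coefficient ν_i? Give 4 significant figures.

Q₀ = 10.76 vs Keq = 0.04353 ⇒ Q>K, reverse
Step 1:
                   D          C          A
  I          0.07297      3.621      2.842
  C            2.249      2.249     -2.249
  E            2.322       5.87     0.5932
  solve Keq expr → x = -2.249; check Q = 0.04353

x = -2.249 M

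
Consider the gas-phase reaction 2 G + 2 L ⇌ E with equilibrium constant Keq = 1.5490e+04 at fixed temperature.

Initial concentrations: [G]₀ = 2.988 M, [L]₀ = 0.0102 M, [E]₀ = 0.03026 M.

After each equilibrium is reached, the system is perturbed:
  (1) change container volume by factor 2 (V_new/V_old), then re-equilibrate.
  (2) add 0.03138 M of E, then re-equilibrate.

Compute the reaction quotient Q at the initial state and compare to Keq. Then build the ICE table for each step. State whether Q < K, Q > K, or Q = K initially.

Q₀ = 32.58 vs Keq = 1.5490e+04 ⇒ Q<K, forward
Step 1:
                    G           L           E
  I             2.988      0.0102     0.03026
  C         -0.009695   -0.009695    0.004847
  E             2.978  5.0548e-04     0.03511
  solve Keq expr → x = 0.004847; check Q = 1.5490e+04
Then change container volume by factor 2 (V_new/V_old).
Step 2:
                    G           L           E
  I             1.489  2.5274e-04     0.01755
  C        4.5723e-04  4.5723e-04 -2.2861e-04
  E              1.49  7.0997e-04     0.01733
  solve Keq expr → x = -2.2861e-04; check Q = 1.5490e+04
Then add 0.03138 M of E.
Step 3:
                    G           L           E
  I              1.49  7.0997e-04     0.04871
  C        4.7712e-04  4.7712e-04 -2.3856e-04
  E              1.49    0.001187     0.04847
  solve Keq expr → x = -2.3856e-04; check Q = 1.5490e+04

Q₀ = 32.58; Q < K (proceeds forward)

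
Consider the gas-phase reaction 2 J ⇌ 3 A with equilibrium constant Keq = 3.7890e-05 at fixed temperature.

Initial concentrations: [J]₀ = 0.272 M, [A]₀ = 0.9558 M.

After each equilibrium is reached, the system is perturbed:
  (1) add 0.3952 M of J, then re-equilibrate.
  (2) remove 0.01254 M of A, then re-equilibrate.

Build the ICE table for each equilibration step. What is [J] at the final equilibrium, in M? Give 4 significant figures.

Q₀ = 11.8 vs Keq = 3.7890e-05 ⇒ Q>K, reverse
Step 1:
                   J          A
  init         0.272     0.9558
  Δ           0.6165    -0.9248
  eq          0.8885    0.03104
  solve Keq expr → x = -0.3083; check Q = 3.7890e-05
Then add 0.3952 M of J.
Step 2:
                   J          A
  init         1.284    0.03104
  Δ        -0.005675   0.008513
  eq           1.278    0.03956
  solve Keq expr → x = 0.002838; check Q = 3.7890e-05
Then remove 0.01254 M of A.
Step 3:
                   J          A
  init         1.278    0.02702
  Δ        -0.008246    0.01237
  eq            1.27    0.03938
  solve Keq expr → x = 0.004123; check Q = 3.7890e-05

[J]_eq = 1.27 M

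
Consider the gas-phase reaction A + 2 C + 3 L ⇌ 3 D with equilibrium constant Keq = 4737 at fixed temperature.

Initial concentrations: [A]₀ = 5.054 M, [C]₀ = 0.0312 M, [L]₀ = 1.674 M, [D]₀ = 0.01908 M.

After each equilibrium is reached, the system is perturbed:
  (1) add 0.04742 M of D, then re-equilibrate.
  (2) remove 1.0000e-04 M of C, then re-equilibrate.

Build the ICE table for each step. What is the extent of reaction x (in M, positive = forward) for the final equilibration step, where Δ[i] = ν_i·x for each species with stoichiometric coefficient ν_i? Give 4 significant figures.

Q₀ = 3.0097e-04 vs Keq = 4737 ⇒ Q<K, forward
Step 1:
                   A          C          L          D
  I            5.054     0.0312      1.674    0.01908
  C         -0.01557   -0.03115   -0.04672    0.04672
  E            5.038 5.2633e-05      1.627     0.0658
  solve Keq expr → x = 0.01557; check Q = 4737
Then add 0.04742 M of D.
Step 2:
                   A          C          L          D
  I            5.038 5.2633e-05      1.627     0.1132
  C       3.2998e-05 6.5995e-05 9.8993e-05 -9.8993e-05
  E            5.038 1.1863e-04      1.627     0.1131
  solve Keq expr → x = -3.2998e-05; check Q = 4737
Then remove 1.0000e-04 M of C.
Step 3:
                   A          C          L          D
  I            5.038 1.8628e-05      1.627     0.1131
  C       4.9874e-05 9.9748e-05 1.4962e-04 -1.4962e-04
  E            5.039 1.1838e-04      1.628      0.113
  solve Keq expr → x = -4.9874e-05; check Q = 4737

x = -4.9874e-05 M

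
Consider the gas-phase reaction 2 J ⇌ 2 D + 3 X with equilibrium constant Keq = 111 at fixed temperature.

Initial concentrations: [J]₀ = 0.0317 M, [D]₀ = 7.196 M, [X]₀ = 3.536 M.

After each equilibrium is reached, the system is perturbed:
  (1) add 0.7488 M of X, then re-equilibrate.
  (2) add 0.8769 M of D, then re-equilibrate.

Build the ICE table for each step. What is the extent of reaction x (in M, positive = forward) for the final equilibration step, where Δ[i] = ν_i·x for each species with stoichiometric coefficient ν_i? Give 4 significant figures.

x = -0.0371 M

Q₀ = 2.2782e+06 vs Keq = 111 ⇒ Q>K, reverse
Step 1:
                    J           D           X
  init         0.0317       7.196       3.536
  Δ             1.224      -1.224      -1.836
  eq            1.256       5.972         1.7
  solve Keq expr → x = -0.6121; check Q = 111
Then add 0.7488 M of X.
Step 2:
                    J           D           X
  init          1.256       5.972       2.448
  Δ            0.2883     -0.2883     -0.4324
  eq            1.544       5.683       2.016
  solve Keq expr → x = -0.1441; check Q = 111
Then add 0.8769 M of D.
Step 3:
                    J           D           X
  init          1.544        6.56       2.016
  Δ            0.0742     -0.0742     -0.1113
  eq            1.618       6.486       1.905
  solve Keq expr → x = -0.0371; check Q = 111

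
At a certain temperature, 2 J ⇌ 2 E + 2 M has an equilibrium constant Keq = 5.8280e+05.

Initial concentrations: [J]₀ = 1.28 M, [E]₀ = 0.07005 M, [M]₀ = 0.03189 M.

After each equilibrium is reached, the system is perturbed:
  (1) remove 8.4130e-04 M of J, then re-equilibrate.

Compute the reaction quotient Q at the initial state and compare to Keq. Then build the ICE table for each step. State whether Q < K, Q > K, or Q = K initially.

Q₀ = 3.0458e-06; Q < K (proceeds forward)

Q₀ = 3.0458e-06 vs Keq = 5.8280e+05 ⇒ Q<K, forward
Step 1:
                    J           E           M
  init           1.28     0.07005     0.03189
  Δ            -1.278       1.278       1.278
  eq         0.002312       1.348        1.31
  solve Keq expr → x = 0.6388; check Q = 5.8280e+05
Then remove 8.4130e-04 M of J.
Step 2:
                    J           E           M
  init       0.001471       1.348        1.31
  Δ        8.3838e-04 -8.3838e-04 -8.3838e-04
  eq         0.002309       1.347       1.309
  solve Keq expr → x = -4.1919e-04; check Q = 5.8280e+05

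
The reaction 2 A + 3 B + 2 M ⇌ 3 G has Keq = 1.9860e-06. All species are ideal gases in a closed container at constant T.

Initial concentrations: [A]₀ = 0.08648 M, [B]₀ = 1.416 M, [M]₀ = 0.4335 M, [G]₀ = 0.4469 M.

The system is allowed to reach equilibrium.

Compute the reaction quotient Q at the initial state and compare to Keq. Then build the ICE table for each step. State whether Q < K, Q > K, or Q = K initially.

Q₀ = 22.37; Q > K (proceeds reverse)

Q₀ = 22.37 vs Keq = 1.9860e-06 ⇒ Q>K, reverse
Step 1:
                   A          B          M          G
  Initial    0.08648      1.416     0.4335     0.4469
  Change      0.2914     0.4371     0.2914    -0.4371
  Equil       0.3779      1.853     0.7249   0.009824
  solve Keq expr → x = -0.1457; check Q = 1.9860e-06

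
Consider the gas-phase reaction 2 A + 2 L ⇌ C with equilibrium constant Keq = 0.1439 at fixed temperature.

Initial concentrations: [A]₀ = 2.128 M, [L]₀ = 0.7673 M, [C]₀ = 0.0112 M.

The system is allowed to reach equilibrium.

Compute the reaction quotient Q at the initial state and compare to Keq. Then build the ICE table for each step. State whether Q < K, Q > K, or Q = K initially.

Q₀ = 0.004201 vs Keq = 0.1439 ⇒ Q<K, forward
Step 1:
                    A           L           C
  I             2.128      0.7673      0.0112
  C           -0.2497     -0.2497      0.1248
  E             1.878      0.5176       0.136
  solve Keq expr → x = 0.1248; check Q = 0.1439

Q₀ = 0.004201; Q < K (proceeds forward)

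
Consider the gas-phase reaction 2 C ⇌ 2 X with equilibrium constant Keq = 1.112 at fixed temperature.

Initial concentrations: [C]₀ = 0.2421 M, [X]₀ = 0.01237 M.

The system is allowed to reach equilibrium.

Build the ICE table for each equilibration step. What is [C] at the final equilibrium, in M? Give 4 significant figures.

[C]_eq = 0.1239 M

Q₀ = 0.002611 vs Keq = 1.112 ⇒ Q<K, forward
Step 1:
                    C           X
  init         0.2421     0.01237
  Δ           -0.1182      0.1182
  eq           0.1239      0.1306
  solve Keq expr → x = 0.05912; check Q = 1.112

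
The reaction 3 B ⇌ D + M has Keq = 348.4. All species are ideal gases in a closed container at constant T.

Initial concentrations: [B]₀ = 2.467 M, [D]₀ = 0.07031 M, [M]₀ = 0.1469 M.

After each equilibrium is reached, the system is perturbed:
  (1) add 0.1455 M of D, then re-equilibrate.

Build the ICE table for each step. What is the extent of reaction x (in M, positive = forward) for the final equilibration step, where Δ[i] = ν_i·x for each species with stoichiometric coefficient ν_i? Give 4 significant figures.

x = -0.002293 M

Q₀ = 6.8791e-04 vs Keq = 348.4 ⇒ Q<K, forward
Step 1:
                   B          D          M
  init         2.467    0.07031     0.1469
  Δ           -2.336     0.7786     0.7786
  eq          0.1311     0.8489     0.9255
  solve Keq expr → x = 0.7786; check Q = 348.4
Then add 0.1455 M of D.
Step 2:
                   B          D          M
  init        0.1311     0.9944     0.9255
  Δ          0.00688  -0.002293  -0.002293
  eq           0.138     0.9921     0.9232
  solve Keq expr → x = -0.002293; check Q = 348.4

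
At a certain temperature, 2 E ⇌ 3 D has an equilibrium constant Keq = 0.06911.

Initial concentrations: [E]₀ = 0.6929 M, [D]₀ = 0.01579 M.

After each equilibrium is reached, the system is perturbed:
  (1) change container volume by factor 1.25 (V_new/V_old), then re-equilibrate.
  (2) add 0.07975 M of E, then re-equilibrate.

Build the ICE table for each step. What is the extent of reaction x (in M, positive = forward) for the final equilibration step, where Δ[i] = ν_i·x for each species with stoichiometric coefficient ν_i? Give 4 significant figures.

Q₀ = 8.1998e-06 vs Keq = 0.06911 ⇒ Q<K, forward
Step 1:
                   E          D
  I           0.6929    0.01579
  C          -0.1676     0.2514
  E           0.5253     0.2672
  solve Keq expr → x = 0.08379; check Q = 0.06911
Then change container volume by factor 1.25 (V_new/V_old).
Step 2:
                   E          D
  I           0.4202     0.2137
  C        -0.008842    0.01326
  E           0.4114      0.227
  solve Keq expr → x = 0.004421; check Q = 0.06911
Then add 0.07975 M of E.
Step 3:
                   E          D
  I           0.4912      0.227
  C          -0.0154    0.02309
  E           0.4758     0.2501
  solve Keq expr → x = 0.007698; check Q = 0.06911

x = 0.007698 M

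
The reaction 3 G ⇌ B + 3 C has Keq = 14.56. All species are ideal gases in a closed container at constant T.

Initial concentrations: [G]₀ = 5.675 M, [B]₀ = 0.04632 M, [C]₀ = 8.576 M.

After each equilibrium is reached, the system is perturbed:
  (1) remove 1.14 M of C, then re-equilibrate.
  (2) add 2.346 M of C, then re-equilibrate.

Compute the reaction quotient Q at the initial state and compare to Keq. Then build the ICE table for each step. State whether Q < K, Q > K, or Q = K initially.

Q₀ = 0.1599 vs Keq = 14.56 ⇒ Q<K, forward
Step 1:
                  G         B         C
  init        5.675   0.04632     8.576
  Δ          -1.902    0.6338     1.902
  eq          3.773    0.6802     10.48
  solve Keq expr → x = 0.6338; check Q = 14.56
Then remove 1.14 M of C.
Step 2:
                  G         B         C
  init        3.773    0.6802     9.338
  Δ         -0.2157    0.0719    0.2157
  eq          3.558    0.7521     9.553
  solve Keq expr → x = 0.0719; check Q = 14.56
Then add 2.346 M of C.
Step 3:
                  G         B         C
  init        3.558    0.7521      11.9
  Δ          0.4266   -0.1422   -0.4266
  eq          3.984    0.6099     11.47
  solve Keq expr → x = -0.1422; check Q = 14.56

Q₀ = 0.1599; Q < K (proceeds forward)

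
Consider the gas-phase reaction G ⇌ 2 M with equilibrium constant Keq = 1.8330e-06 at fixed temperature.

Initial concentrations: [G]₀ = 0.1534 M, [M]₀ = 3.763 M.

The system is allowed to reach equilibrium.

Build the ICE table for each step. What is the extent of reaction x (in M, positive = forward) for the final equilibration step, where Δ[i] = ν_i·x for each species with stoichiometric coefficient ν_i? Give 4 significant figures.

x = -1.881 M

Q₀ = 92.31 vs Keq = 1.8330e-06 ⇒ Q>K, reverse
Step 1:
                  G         M
  init       0.1534     3.763
  Δ           1.881    -3.761
  eq          2.034  0.001931
  solve Keq expr → x = -1.881; check Q = 1.8330e-06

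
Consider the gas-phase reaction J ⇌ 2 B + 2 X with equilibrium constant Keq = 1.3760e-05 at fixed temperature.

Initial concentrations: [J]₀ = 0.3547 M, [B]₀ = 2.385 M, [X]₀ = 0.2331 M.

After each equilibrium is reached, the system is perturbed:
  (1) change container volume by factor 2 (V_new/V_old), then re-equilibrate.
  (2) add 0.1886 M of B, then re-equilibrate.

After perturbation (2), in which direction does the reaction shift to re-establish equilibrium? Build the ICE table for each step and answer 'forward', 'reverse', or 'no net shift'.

Q₀ = 0.8714 vs Keq = 1.3760e-05 ⇒ Q>K, reverse
Step 1:
                    J           B           X
  Initial      0.3547       2.385      0.2331
  Change        0.116     -0.2319     -0.2319
  Equil        0.4707       2.153    0.001182
  solve Keq expr → x = -0.116; check Q = 1.3760e-05
Then change container volume by factor 2 (V_new/V_old).
Step 2:
                    J           B           X
  Initial      0.2353       1.077  5.9098e-04
  Change  -5.3849e-04    0.001077    0.001077
  Equil        0.2348       1.078    0.001668
  solve Keq expr → x = 5.3849e-04; check Q = 1.3760e-05
Then add 0.1886 M of B.
Step 3:
                    J           B           X
  Initial      0.2348       1.266    0.001668
  Change   1.2389e-04 -2.4779e-04 -2.4779e-04
  Equil        0.2349       1.266     0.00142
  solve Keq expr → x = -1.2389e-04; check Q = 1.3760e-05

Direction: reverse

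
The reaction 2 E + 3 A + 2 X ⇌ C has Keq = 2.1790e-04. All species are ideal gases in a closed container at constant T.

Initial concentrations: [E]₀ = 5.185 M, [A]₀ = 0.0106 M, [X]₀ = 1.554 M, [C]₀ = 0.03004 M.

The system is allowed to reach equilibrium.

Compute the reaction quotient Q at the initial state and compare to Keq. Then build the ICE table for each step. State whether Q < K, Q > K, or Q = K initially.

Q₀ = 388.5 vs Keq = 2.1790e-04 ⇒ Q>K, reverse
Step 1:
                   E          A          X          C
  Initial      5.185     0.0106      1.554    0.03004
  Change     0.06005    0.09007    0.06005   -0.03002
  Equil        5.245     0.1007      1.614 1.5934e-05
  solve Keq expr → x = -0.03002; check Q = 2.1790e-04

Q₀ = 388.5; Q > K (proceeds reverse)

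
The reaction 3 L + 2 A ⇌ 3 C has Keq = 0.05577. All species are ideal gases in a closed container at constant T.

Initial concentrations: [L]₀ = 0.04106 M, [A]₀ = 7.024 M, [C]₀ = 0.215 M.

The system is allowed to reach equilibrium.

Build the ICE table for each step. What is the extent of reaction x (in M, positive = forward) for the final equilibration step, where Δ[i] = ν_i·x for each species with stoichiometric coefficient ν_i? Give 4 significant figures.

x = -0.02177 M

Q₀ = 2.91 vs Keq = 0.05577 ⇒ Q>K, reverse
Step 1:
                   L          A          C
  init       0.04106      7.024      0.215
  Δ          0.06532    0.04355   -0.06532
  eq          0.1064      7.068     0.1497
  solve Keq expr → x = -0.02177; check Q = 0.05577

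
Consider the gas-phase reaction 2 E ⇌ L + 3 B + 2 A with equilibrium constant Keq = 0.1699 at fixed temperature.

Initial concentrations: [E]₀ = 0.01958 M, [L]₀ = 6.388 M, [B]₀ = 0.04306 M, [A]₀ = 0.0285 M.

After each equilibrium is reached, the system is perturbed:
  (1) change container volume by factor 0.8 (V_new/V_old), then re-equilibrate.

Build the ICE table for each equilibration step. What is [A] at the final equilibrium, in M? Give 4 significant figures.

[A]_eq = 0.0522 M

Q₀ = 0.001081 vs Keq = 0.1699 ⇒ Q<K, forward
Step 1:
                   E          L          B          A
  Initial    0.01958      6.388    0.04306     0.0285
  Change    -0.01508    0.00754    0.02262    0.01508
  Equil     0.004501      6.396    0.06568    0.04358
  solve Keq expr → x = 0.00754; check Q = 0.1699
Then change container volume by factor 0.8 (V_new/V_old).
Step 2:
                   E          L          B          A
  Initial   0.005626      7.994     0.0821    0.05447
  Change    0.002277  -0.001138  -0.003415  -0.002277
  Equil     0.007902      7.993    0.07868     0.0522
  solve Keq expr → x = -0.001138; check Q = 0.1699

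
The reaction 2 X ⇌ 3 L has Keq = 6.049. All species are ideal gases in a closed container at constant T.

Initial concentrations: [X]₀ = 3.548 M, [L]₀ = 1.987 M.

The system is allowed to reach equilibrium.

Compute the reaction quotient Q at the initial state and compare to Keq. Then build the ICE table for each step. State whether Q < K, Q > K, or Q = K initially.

Q₀ = 0.6232 vs Keq = 6.049 ⇒ Q<K, forward
Step 1:
                   X          L
  Initial      3.548      1.987
  Change     -0.9632      1.445
  Equil        2.585      3.432
  solve Keq expr → x = 0.4816; check Q = 6.049

Q₀ = 0.6232; Q < K (proceeds forward)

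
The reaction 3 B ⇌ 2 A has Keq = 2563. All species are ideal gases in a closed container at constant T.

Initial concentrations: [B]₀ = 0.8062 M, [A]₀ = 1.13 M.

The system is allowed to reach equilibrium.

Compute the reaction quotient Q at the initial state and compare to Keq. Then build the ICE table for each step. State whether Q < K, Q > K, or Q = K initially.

Q₀ = 2.437 vs Keq = 2563 ⇒ Q<K, forward
Step 1:
                    B           A
  I            0.8062        1.13
  C           -0.7062      0.4708
  E           0.09999       1.601
  solve Keq expr → x = 0.2354; check Q = 2563

Q₀ = 2.437; Q < K (proceeds forward)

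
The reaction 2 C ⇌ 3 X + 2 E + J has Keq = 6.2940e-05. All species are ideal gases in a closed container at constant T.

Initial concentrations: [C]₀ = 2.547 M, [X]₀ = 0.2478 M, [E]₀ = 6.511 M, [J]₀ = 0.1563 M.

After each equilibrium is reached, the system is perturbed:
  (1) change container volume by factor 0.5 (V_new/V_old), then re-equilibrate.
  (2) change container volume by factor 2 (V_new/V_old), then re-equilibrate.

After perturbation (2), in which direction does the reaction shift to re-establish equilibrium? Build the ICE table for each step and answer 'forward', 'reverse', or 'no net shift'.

Q₀ = 0.01554 vs Keq = 6.2940e-05 ⇒ Q>K, reverse
Step 1:
                    C           X           E           J
  init          2.547      0.2478       6.511      0.1563
  Δ             0.132     -0.1981      -0.132    -0.06602
  eq            2.679     0.04973       6.379     0.09028
  solve Keq expr → x = -0.06602; check Q = 6.2940e-05
Then change container volume by factor 0.5 (V_new/V_old).
Step 2:
                    C           X           E           J
  init          5.358     0.09946       12.76      0.1806
  Δ           0.03879    -0.05818    -0.03879    -0.01939
  eq            5.397     0.04127       12.72      0.1612
  solve Keq expr → x = -0.01939; check Q = 6.2940e-05
Then change container volume by factor 2 (V_new/V_old).
Step 3:
                    C           X           E           J
  init          2.698     0.02064        6.36     0.08058
  Δ          -0.01939     0.02909     0.01939    0.009697
  eq            2.679     0.04973       6.379     0.09028
  solve Keq expr → x = 0.009697; check Q = 6.2940e-05

Direction: forward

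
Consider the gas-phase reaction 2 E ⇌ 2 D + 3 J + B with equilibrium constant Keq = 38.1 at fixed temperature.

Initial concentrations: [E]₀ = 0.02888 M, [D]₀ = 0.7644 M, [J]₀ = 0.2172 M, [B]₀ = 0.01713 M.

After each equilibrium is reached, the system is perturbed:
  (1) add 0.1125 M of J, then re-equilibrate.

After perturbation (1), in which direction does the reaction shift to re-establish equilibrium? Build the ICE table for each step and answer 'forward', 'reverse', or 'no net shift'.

Direction: reverse

Q₀ = 0.123 vs Keq = 38.1 ⇒ Q<K, forward
Step 1:
                  E         D         J         B
  I         0.02888    0.7644    0.2172   0.01713
  C          -0.026     0.026     0.039     0.013
  E        0.002882    0.7904    0.2562   0.03013
  solve Keq expr → x = 0.013; check Q = 38.1
Then add 0.1125 M of J.
Step 2:
                  E         D         J         B
  I        0.002882    0.7904    0.3687   0.03013
  C        0.001943 -0.001943 -0.002915 -9.7150e-04
  E        0.004825    0.7885    0.3658   0.02916
  solve Keq expr → x = -9.7150e-04; check Q = 38.1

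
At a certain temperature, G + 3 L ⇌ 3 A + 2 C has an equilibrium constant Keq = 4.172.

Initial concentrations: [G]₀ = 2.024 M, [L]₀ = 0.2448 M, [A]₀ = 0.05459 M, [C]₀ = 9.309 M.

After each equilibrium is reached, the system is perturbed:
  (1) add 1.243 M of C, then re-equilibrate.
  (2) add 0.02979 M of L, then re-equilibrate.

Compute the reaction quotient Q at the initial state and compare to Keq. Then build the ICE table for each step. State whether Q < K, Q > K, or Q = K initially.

Q₀ = 0.4748; Q < K (proceeds forward)

Q₀ = 0.4748 vs Keq = 4.172 ⇒ Q<K, forward
Step 1:
                  G         L         A         C
  I           2.024    0.2448   0.05459     9.309
  C        -0.01317   -0.0395    0.0395   0.02633
  E           2.011    0.2053   0.09409     9.335
  solve Keq expr → x = 0.01317; check Q = 4.172
Then add 1.243 M of C.
Step 2:
                  G         L         A         C
  I           2.011    0.2053   0.09409     10.58
  C        0.001753   0.00526  -0.00526 -0.003507
  E           2.013    0.2106   0.08883     10.57
  solve Keq expr → x = -0.001753; check Q = 4.172
Then add 0.02979 M of L.
Step 3:
                  G         L         A         C
  I           2.013    0.2403   0.08883     10.57
  C       -0.002927  -0.00878   0.00878  0.005853
  E            2.01    0.2316   0.09761     10.58
  solve Keq expr → x = 0.002927; check Q = 4.172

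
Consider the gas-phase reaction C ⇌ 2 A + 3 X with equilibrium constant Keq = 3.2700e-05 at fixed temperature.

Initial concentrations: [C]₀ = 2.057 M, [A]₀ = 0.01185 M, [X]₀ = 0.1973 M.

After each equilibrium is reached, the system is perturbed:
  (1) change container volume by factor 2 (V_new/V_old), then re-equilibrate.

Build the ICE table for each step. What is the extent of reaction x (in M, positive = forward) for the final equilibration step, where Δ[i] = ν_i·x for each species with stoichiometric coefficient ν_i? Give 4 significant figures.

Q₀ = 5.2430e-07 vs Keq = 3.2700e-05 ⇒ Q<K, forward
Step 1:
                    C           A           X
  Initial       2.057     0.01185      0.1973
  Change      -0.0235     0.04699     0.07049
  Equil         2.034     0.05884      0.2678
  solve Keq expr → x = 0.0235; check Q = 3.2700e-05
Then change container volume by factor 2 (V_new/V_old).
Step 2:
                    C           A           X
  Initial       1.017     0.02942      0.1339
  Change     -0.01929     0.03858     0.05788
  Equil        0.9975     0.06801      0.1918
  solve Keq expr → x = 0.01929; check Q = 3.2700e-05

x = 0.01929 M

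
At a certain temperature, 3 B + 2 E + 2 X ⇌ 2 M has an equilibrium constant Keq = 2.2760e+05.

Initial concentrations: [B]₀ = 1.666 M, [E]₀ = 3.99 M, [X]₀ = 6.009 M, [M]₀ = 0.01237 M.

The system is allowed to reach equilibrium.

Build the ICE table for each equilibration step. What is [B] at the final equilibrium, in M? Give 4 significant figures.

Q₀ = 5.7566e-08 vs Keq = 2.2760e+05 ⇒ Q<K, forward
Step 1:
                  B         E         X         M
  I           1.666      3.99     6.009   0.01237
  C          -1.663    -1.109    -1.109     1.109
  E        0.003026     2.881       4.9     1.121
  solve Keq expr → x = 0.5543; check Q = 2.2760e+05

[B]_eq = 0.003026 M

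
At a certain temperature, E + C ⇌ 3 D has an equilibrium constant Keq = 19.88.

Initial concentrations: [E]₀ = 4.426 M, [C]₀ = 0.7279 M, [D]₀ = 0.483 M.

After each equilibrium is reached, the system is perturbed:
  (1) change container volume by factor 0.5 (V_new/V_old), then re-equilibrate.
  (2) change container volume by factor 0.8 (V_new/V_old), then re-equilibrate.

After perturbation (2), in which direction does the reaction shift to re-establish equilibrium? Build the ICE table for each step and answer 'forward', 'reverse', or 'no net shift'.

Q₀ = 0.03498 vs Keq = 19.88 ⇒ Q<K, forward
Step 1:
                  E         C         D
  I           4.426    0.7279     0.483
  C         -0.5826   -0.5826     1.748
  E           3.843    0.1453     2.231
  solve Keq expr → x = 0.5826; check Q = 19.88
Then change container volume by factor 0.5 (V_new/V_old).
Step 2:
                  E         C         D
  I           7.687    0.2906     4.462
  C          0.1369    0.1369   -0.4106
  E           7.824    0.4274     4.051
  solve Keq expr → x = -0.1369; check Q = 19.88
Then change container volume by factor 0.8 (V_new/V_old).
Step 3:
                  E         C         D
  I            9.78    0.5343     5.064
  C         0.06056   0.06056   -0.1817
  E            9.84    0.5949     4.882
  solve Keq expr → x = -0.06056; check Q = 19.88

Direction: reverse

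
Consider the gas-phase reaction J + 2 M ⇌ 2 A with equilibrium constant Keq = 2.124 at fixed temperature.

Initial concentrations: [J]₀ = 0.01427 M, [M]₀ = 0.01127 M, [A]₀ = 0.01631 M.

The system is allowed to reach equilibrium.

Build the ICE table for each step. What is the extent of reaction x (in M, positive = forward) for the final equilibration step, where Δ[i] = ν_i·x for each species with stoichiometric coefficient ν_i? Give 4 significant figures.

x = -0.005795 M

Q₀ = 146.8 vs Keq = 2.124 ⇒ Q>K, reverse
Step 1:
                   J          M          A
  init       0.01427    0.01127    0.01631
  Δ         0.005795    0.01159   -0.01159
  eq         0.02007    0.02286   0.004719
  solve Keq expr → x = -0.005795; check Q = 2.124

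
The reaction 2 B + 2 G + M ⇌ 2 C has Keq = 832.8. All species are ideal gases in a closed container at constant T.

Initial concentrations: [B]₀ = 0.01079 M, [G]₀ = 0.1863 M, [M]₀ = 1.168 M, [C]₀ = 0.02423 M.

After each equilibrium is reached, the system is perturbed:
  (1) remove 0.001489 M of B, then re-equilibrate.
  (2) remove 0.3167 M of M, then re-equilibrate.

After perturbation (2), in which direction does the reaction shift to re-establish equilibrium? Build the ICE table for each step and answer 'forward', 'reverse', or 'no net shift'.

Q₀ = 124.4 vs Keq = 832.8 ⇒ Q<K, forward
Step 1:
                   B          G          M          C
  Initial    0.01079     0.1863      1.168    0.02423
  Change   -0.005509  -0.005509  -0.002755   0.005509
  Equil     0.005281     0.1808      1.165    0.02974
  solve Keq expr → x = 0.002755; check Q = 832.8
Then remove 0.001489 M of B.
Step 2:
                   B          G          M          C
  Initial   0.003792     0.1808      1.165    0.02974
  Change    0.001234   0.001234 6.1710e-04  -0.001234
  Equil     0.005026      0.182      1.166    0.02851
  solve Keq expr → x = -6.1710e-04; check Q = 832.8
Then remove 0.3167 M of M.
Step 3:
                   B          G          M          C
  Initial   0.005026      0.182     0.8492    0.02851
  Change  6.9619e-04 6.9619e-04 3.4810e-04 -6.9619e-04
  Equil     0.005722     0.1827     0.8495    0.02781
  solve Keq expr → x = -3.4810e-04; check Q = 832.8

Direction: reverse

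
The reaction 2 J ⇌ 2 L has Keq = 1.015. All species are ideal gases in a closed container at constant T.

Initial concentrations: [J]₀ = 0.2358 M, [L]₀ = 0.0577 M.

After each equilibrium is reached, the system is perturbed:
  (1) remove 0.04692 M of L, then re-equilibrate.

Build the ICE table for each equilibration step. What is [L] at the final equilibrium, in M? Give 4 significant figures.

Q₀ = 0.05988 vs Keq = 1.015 ⇒ Q<K, forward
Step 1:
                  J         L
  init       0.2358    0.0577
  Δ         -0.0896    0.0896
  eq         0.1462    0.1473
  solve Keq expr → x = 0.0448; check Q = 1.015
Then remove 0.04692 M of L.
Step 2:
                  J         L
  init       0.1462    0.1004
  Δ        -0.02337   0.02337
  eq         0.1228    0.1237
  solve Keq expr → x = 0.01169; check Q = 1.015

[L]_eq = 0.1237 M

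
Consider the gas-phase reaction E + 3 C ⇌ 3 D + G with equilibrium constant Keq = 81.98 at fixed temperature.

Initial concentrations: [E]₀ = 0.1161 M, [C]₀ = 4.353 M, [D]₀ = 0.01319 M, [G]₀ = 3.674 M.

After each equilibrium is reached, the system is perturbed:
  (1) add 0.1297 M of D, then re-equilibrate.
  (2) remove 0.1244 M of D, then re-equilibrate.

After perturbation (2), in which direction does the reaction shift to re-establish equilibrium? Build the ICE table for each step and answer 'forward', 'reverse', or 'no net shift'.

Q₀ = 8.8039e-07 vs Keq = 81.98 ⇒ Q<K, forward
Step 1:
                  E         C         D         G
  Initial    0.1161     4.353   0.01319     3.674
  Change    -0.1161   -0.3482    0.3482    0.1161
  Equil   3.3972e-05     4.005    0.3614      3.79
  solve Keq expr → x = 0.1161; check Q = 81.98
Then add 0.1297 M of D.
Step 2:
                  E         C         D         G
  Initial 3.3972e-05     4.005    0.4911      3.79
  Change  5.1183e-05 1.5355e-04 -1.5355e-04 -5.1183e-05
  Equil   8.5155e-05     4.005    0.4909      3.79
  solve Keq expr → x = -5.1183e-05; check Q = 81.98
Then remove 0.1244 M of D.
Step 3:
                  E         C         D         G
  Initial 8.5155e-05     4.005    0.3665      3.79
  Change  -4.9668e-05 -1.4900e-04 1.4900e-04 4.9668e-05
  Equil   3.5487e-05     4.005    0.3667      3.79
  solve Keq expr → x = 4.9668e-05; check Q = 81.98

Direction: forward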